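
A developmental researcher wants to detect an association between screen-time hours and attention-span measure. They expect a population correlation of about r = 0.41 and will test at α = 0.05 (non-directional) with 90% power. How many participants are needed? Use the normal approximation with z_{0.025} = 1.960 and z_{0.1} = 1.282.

n = 59

Fisher's z: C = ½·ln((1+r)/(1−r)) = ½·ln(2.3898) = 0.4356.
n = ((z_{α/2} + z_β)/C)² + 3.
(1.960 + 1.282) / 0.4356 = 3.242 / 0.4356 = 7.443.
n = 7.443² + 3 = 55.39 + 3 = 58.4.
Round up.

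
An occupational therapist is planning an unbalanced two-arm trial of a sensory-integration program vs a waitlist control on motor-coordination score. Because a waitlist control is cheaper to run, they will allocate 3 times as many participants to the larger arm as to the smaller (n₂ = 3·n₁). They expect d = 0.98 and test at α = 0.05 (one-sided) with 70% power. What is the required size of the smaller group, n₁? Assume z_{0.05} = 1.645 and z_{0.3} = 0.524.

With allocation ratio k = n₂/n₁ = 3, Var(x̄₁−x̄₂) = σ²(1/n₁ + 1/(k·n₁)) = σ²·(k+1)/(k·n₁).
So n₁ = (1 + 1/k)·((z_{α} + z_β)/d)² = 1.333 × (2.169/0.98)².
n₁ = 1.333 × 4.90 = 6.5.
Round up: n₁ = 7, giving n₂ = 3 × 7 = 21.

n₁ = 7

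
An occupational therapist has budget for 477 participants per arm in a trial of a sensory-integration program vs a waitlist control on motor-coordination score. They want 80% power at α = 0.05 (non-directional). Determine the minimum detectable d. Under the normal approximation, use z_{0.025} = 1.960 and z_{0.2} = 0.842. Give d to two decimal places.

d_min ≈ 0.18

For two independent groups of n = 477 each: d_min = (z_{α/2} + z_β)·√(2/n).
z-sum = 1.960 + 0.842 = 2.802.
d_min = 2.802 × √(2/477) = 2.802 × 0.0648 = 0.181.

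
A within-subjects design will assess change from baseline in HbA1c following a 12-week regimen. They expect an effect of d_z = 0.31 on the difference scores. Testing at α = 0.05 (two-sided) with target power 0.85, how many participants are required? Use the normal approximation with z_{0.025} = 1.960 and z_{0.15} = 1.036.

For a paired (one-sample on differences) test: n = ((z_{α/2} + z_β) / d)².
z_{α/2} + z_β = 1.960 + 1.036 = 2.996.
n = (2.996 / 0.31)² = 9.665² = 93.40.
Round up.

n = 94 pairs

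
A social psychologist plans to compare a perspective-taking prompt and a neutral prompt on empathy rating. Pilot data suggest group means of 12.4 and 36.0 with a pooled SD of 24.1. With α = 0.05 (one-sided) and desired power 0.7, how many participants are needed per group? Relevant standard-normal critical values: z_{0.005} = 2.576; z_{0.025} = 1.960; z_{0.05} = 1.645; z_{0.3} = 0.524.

n = 10 per group

Cohen's d = |M₁ − M₂| / SD_pooled = |12.4 − 36.0| / 24.1 = 23.6 / 24.1 = 0.979.
For two independent groups with equal n: n = 2·((z_{α} + z_β) / d)².
z_{α} + z_β = 1.645 + 0.524 = 2.169.
n = 2 × (2.169 / 0.979)² = 2 × 2.216² = 2 × 4.91 = 9.8.
Round up to the next whole participant.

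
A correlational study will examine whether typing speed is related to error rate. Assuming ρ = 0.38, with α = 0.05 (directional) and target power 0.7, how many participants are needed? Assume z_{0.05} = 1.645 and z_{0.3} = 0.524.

Fisher's z: C = ½·ln((1+r)/(1−r)) = ½·ln(2.2258) = 0.4001.
n = ((z_{α} + z_β)/C)² + 3.
(1.645 + 0.524) / 0.4001 = 2.169 / 0.4001 = 5.421.
n = 5.421² + 3 = 29.39 + 3 = 32.4.
Round up.

n = 33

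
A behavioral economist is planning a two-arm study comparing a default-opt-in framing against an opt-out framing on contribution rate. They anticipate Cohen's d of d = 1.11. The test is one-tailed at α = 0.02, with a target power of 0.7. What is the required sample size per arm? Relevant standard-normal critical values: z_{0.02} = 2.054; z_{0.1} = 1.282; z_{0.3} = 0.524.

n = 11 per group

For two independent groups with equal n: n = 2·((z_{α} + z_β) / d)².
z_{α} + z_β = 2.054 + 0.524 = 2.578.
n = 2 × (2.578 / 1.11)² = 2 × 2.323² = 2 × 5.39 = 10.8.
Round up to the next whole participant.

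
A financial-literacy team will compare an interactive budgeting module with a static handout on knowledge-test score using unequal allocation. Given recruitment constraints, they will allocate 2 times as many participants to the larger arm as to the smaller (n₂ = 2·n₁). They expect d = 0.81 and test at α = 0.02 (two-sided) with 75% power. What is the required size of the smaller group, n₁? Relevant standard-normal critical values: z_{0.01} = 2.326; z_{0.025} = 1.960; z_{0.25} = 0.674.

With allocation ratio k = n₂/n₁ = 2, Var(x̄₁−x̄₂) = σ²(1/n₁ + 1/(k·n₁)) = σ²·(k+1)/(k·n₁).
So n₁ = (1 + 1/k)·((z_{α/2} + z_β)/d)² = 1.500 × (3.000/0.81)².
n₁ = 1.500 × 13.72 = 20.6.
Round up: n₁ = 21, giving n₂ = 2 × 21 = 42.

n₁ = 21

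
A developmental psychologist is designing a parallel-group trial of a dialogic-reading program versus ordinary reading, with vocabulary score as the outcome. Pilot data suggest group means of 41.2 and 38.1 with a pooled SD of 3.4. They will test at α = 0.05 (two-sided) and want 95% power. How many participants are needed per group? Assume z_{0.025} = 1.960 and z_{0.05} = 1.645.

Cohen's d = |M₁ − M₂| / SD_pooled = |41.2 − 38.1| / 3.4 = 3.1 / 3.4 = 0.912.
For two independent groups with equal n: n = 2·((z_{α/2} + z_β) / d)².
z_{α/2} + z_β = 1.960 + 1.645 = 3.605.
n = 2 × (3.605 / 0.912)² = 2 × 3.953² = 2 × 15.63 = 31.3.
Round up to the next whole participant.

n = 32 per group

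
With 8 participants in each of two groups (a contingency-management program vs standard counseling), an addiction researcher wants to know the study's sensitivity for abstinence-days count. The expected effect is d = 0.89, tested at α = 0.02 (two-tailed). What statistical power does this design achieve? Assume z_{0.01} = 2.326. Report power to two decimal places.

power ≈ 0.29

For two equal groups, power = Φ(d·√(n/2) − z_{α/2}).
d·√(n/2) = 0.89 × √(8/2) = 0.89 × 2.000 = 1.780.
z_β = 1.780 − 2.326 = -0.546.
Power = Φ(-0.546) = 0.293.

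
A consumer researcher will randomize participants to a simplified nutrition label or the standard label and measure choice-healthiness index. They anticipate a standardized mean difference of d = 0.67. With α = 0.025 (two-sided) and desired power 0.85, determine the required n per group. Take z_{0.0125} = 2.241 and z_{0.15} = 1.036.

n = 48 per group

For two independent groups with equal n: n = 2·((z_{α/2} + z_β) / d)².
z_{α/2} + z_β = 2.241 + 1.036 = 3.277.
n = 2 × (3.277 / 0.67)² = 2 × 4.891² = 2 × 23.92 = 47.8.
Round up to the next whole participant.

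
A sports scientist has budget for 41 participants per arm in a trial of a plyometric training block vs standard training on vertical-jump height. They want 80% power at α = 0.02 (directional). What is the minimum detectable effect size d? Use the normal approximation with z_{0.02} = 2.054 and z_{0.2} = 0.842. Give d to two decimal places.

d_min ≈ 0.64

For two independent groups of n = 41 each: d_min = (z_{α} + z_β)·√(2/n).
z-sum = 2.054 + 0.842 = 2.896.
d_min = 2.896 × √(2/41) = 2.896 × 0.2209 = 0.640.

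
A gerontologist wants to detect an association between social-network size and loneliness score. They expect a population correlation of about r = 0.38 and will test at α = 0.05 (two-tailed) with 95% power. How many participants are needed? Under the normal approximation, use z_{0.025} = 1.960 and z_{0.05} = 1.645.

Fisher's z: C = ½·ln((1+r)/(1−r)) = ½·ln(2.2258) = 0.4001.
n = ((z_{α/2} + z_β)/C)² + 3.
(1.960 + 1.645) / 0.4001 = 3.605 / 0.4001 = 9.010.
n = 9.010² + 3 = 81.18 + 3 = 84.2.
Round up.

n = 85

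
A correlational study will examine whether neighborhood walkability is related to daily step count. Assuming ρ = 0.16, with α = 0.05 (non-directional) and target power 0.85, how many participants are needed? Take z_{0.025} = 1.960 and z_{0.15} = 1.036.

Fisher's z: C = ½·ln((1+r)/(1−r)) = ½·ln(1.3810) = 0.1614.
n = ((z_{α/2} + z_β)/C)² + 3.
(1.960 + 1.036) / 0.1614 = 2.996 / 0.1614 = 18.563.
n = 18.563² + 3 = 344.57 + 3 = 347.6.
Round up.

n = 348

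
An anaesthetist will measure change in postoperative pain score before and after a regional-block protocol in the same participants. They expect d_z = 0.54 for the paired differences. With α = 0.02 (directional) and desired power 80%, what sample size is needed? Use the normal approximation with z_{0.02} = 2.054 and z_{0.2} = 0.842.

n = 29 pairs

For a paired (one-sample on differences) test: n = ((z_{α} + z_β) / d)².
z_{α} + z_β = 2.054 + 0.842 = 2.896.
n = (2.896 / 0.54)² = 5.363² = 28.76.
Round up.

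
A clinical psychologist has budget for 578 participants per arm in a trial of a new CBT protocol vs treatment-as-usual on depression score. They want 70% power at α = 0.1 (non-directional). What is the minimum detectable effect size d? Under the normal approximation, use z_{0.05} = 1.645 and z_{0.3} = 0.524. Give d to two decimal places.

d_min ≈ 0.13

For two independent groups of n = 578 each: d_min = (z_{α/2} + z_β)·√(2/n).
z-sum = 1.645 + 0.524 = 2.169.
d_min = 2.169 × √(2/578) = 2.169 × 0.0588 = 0.128.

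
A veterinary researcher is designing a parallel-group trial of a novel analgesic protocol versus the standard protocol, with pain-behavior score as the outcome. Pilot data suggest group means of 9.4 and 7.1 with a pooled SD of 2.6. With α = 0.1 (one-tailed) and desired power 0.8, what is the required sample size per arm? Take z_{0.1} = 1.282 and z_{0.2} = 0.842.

n = 12 per group

Cohen's d = |M₁ − M₂| / SD_pooled = |9.4 − 7.1| / 2.6 = 2.3 / 2.6 = 0.885.
For two independent groups with equal n: n = 2·((z_{α} + z_β) / d)².
z_{α} + z_β = 1.282 + 0.842 = 2.124.
n = 2 × (2.124 / 0.885)² = 2 × 2.400² = 2 × 5.76 = 11.5.
Round up to the next whole participant.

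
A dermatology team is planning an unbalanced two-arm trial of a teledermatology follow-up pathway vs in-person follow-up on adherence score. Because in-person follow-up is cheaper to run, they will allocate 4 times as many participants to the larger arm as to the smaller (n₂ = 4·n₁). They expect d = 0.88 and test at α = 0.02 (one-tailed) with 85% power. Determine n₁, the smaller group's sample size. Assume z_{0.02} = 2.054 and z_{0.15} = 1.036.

With allocation ratio k = n₂/n₁ = 4, Var(x̄₁−x̄₂) = σ²(1/n₁ + 1/(k·n₁)) = σ²·(k+1)/(k·n₁).
So n₁ = (1 + 1/k)·((z_{α} + z_β)/d)² = 1.250 × (3.090/0.88)².
n₁ = 1.250 × 12.33 = 15.4.
Round up: n₁ = 16, giving n₂ = 4 × 16 = 64.

n₁ = 16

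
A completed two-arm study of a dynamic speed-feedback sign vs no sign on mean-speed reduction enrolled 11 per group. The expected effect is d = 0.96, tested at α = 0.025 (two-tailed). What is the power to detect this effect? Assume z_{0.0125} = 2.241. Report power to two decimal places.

For two equal groups, power = Φ(d·√(n/2) − z_{α/2}).
d·√(n/2) = 0.96 × √(11/2) = 0.96 × 2.345 = 2.251.
z_β = 2.251 − 2.241 = 0.010.
Power = Φ(0.010) = 0.504.

power ≈ 0.50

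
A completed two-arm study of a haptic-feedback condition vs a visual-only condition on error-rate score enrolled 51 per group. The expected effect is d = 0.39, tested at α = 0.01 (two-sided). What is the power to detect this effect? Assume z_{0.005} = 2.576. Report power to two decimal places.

power ≈ 0.27

For two equal groups, power = Φ(d·√(n/2) − z_{α/2}).
d·√(n/2) = 0.39 × √(51/2) = 0.39 × 5.050 = 1.969.
z_β = 1.969 − 2.576 = -0.607.
Power = Φ(-0.607) = 0.272.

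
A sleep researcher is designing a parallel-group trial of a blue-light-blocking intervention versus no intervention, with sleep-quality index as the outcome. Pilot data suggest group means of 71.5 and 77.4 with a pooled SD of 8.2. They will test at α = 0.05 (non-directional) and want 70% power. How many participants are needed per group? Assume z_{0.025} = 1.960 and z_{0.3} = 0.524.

n = 24 per group

Cohen's d = |M₁ − M₂| / SD_pooled = |71.5 − 77.4| / 8.2 = 5.9 / 8.2 = 0.720.
For two independent groups with equal n: n = 2·((z_{α/2} + z_β) / d)².
z_{α/2} + z_β = 1.960 + 0.524 = 2.484.
n = 2 × (2.484 / 0.720)² = 2 × 3.450² = 2 × 11.90 = 23.8.
Round up to the next whole participant.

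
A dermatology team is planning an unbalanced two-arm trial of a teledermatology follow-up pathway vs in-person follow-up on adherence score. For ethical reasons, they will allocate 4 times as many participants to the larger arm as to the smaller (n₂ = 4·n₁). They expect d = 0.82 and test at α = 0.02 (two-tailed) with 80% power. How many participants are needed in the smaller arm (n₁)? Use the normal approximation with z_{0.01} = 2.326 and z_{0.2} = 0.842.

n₁ = 19

With allocation ratio k = n₂/n₁ = 4, Var(x̄₁−x̄₂) = σ²(1/n₁ + 1/(k·n₁)) = σ²·(k+1)/(k·n₁).
So n₁ = (1 + 1/k)·((z_{α/2} + z_β)/d)² = 1.250 × (3.168/0.82)².
n₁ = 1.250 × 14.93 = 18.7.
Round up: n₁ = 19, giving n₂ = 4 × 19 = 76.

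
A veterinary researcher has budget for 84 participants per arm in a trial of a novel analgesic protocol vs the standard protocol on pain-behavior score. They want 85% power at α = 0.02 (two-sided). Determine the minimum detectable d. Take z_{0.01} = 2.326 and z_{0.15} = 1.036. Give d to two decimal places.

For two independent groups of n = 84 each: d_min = (z_{α/2} + z_β)·√(2/n).
z-sum = 2.326 + 1.036 = 3.362.
d_min = 3.362 × √(2/84) = 3.362 × 0.1543 = 0.519.

d_min ≈ 0.52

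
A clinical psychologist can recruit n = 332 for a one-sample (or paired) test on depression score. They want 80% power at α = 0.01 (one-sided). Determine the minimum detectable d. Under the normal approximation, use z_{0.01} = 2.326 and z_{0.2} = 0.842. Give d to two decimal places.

d_min ≈ 0.17

For a single sample (or paired design) of n = 332: d_min = (z_{α} + z_β)/√n.
z-sum = 2.326 + 0.842 = 3.168.
d_min = 3.168 / √332 = 3.168 / 18.221 = 0.174.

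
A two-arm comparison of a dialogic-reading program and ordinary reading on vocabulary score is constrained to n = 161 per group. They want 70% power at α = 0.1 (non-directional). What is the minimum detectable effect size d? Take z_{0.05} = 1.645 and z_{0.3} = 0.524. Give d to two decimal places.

For two independent groups of n = 161 each: d_min = (z_{α/2} + z_β)·√(2/n).
z-sum = 1.645 + 0.524 = 2.169.
d_min = 2.169 × √(2/161) = 2.169 × 0.1115 = 0.242.

d_min ≈ 0.24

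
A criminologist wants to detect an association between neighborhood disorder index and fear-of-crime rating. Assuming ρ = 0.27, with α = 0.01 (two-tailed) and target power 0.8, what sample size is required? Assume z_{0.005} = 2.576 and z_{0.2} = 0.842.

n = 156

Fisher's z: C = ½·ln((1+r)/(1−r)) = ½·ln(1.7397) = 0.2769.
n = ((z_{α/2} + z_β)/C)² + 3.
(2.576 + 0.842) / 0.2769 = 3.418 / 0.2769 = 12.344.
n = 12.344² + 3 = 152.37 + 3 = 155.4.
Round up.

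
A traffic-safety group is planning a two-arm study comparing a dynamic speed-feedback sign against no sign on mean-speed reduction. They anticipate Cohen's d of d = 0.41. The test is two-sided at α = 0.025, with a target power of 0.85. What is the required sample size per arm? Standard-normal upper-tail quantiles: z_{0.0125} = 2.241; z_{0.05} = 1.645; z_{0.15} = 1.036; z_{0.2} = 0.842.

n = 128 per group

For two independent groups with equal n: n = 2·((z_{α/2} + z_β) / d)².
z_{α/2} + z_β = 2.241 + 1.036 = 3.277.
n = 2 × (3.277 / 0.41)² = 2 × 7.993² = 2 × 63.88 = 127.8.
Round up to the next whole participant.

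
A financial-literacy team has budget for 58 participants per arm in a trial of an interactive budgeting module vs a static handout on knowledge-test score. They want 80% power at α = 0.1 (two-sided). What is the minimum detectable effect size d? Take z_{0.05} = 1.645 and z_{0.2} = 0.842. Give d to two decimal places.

d_min ≈ 0.46

For two independent groups of n = 58 each: d_min = (z_{α/2} + z_β)·√(2/n).
z-sum = 1.645 + 0.842 = 2.487.
d_min = 2.487 × √(2/58) = 2.487 × 0.1857 = 0.462.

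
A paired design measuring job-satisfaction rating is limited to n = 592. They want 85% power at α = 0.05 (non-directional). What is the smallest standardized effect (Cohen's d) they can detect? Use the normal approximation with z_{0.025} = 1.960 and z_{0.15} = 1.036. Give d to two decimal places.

For a single sample (or paired design) of n = 592: d_min = (z_{α/2} + z_β)/√n.
z-sum = 1.960 + 1.036 = 2.996.
d_min = 2.996 / √592 = 2.996 / 24.331 = 0.123.

d_min ≈ 0.12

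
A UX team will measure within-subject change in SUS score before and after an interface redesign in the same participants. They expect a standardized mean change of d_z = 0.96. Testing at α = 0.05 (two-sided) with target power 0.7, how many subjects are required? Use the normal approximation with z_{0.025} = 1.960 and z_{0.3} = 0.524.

n = 7 pairs

For a paired (one-sample on differences) test: n = ((z_{α/2} + z_β) / d)².
z_{α/2} + z_β = 1.960 + 0.524 = 2.484.
n = (2.484 / 0.96)² = 2.587² = 6.70.
Round up.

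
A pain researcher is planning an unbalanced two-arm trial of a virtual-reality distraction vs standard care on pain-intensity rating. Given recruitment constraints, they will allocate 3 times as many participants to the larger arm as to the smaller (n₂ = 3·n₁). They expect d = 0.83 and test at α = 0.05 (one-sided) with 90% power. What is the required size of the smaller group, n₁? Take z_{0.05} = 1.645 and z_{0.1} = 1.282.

With allocation ratio k = n₂/n₁ = 3, Var(x̄₁−x̄₂) = σ²(1/n₁ + 1/(k·n₁)) = σ²·(k+1)/(k·n₁).
So n₁ = (1 + 1/k)·((z_{α} + z_β)/d)² = 1.333 × (2.927/0.83)².
n₁ = 1.333 × 12.44 = 16.6.
Round up: n₁ = 17, giving n₂ = 3 × 17 = 51.

n₁ = 17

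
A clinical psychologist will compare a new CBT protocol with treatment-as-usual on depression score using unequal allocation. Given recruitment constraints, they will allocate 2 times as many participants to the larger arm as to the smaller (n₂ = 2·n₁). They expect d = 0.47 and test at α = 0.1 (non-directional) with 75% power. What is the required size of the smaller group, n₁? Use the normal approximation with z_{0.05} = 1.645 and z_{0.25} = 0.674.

With allocation ratio k = n₂/n₁ = 2, Var(x̄₁−x̄₂) = σ²(1/n₁ + 1/(k·n₁)) = σ²·(k+1)/(k·n₁).
So n₁ = (1 + 1/k)·((z_{α/2} + z_β)/d)² = 1.500 × (2.319/0.47)².
n₁ = 1.500 × 24.34 = 36.5.
Round up: n₁ = 37, giving n₂ = 2 × 37 = 74.

n₁ = 37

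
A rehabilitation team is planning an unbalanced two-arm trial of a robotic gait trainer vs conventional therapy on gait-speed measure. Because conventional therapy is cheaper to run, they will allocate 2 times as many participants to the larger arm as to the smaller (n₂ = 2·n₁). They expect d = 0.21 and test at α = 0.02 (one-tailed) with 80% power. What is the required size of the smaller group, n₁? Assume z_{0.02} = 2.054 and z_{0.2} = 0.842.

n₁ = 286

With allocation ratio k = n₂/n₁ = 2, Var(x̄₁−x̄₂) = σ²(1/n₁ + 1/(k·n₁)) = σ²·(k+1)/(k·n₁).
So n₁ = (1 + 1/k)·((z_{α} + z_β)/d)² = 1.500 × (2.896/0.21)².
n₁ = 1.500 × 190.18 = 285.3.
Round up: n₁ = 286, giving n₂ = 2 × 286 = 572.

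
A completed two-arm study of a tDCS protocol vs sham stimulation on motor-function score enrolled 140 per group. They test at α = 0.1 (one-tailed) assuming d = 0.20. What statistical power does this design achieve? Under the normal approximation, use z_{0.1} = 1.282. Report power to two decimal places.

power ≈ 0.65

For two equal groups, power = Φ(d·√(n/2) − z_{α}).
d·√(n/2) = 0.20 × √(140/2) = 0.20 × 8.367 = 1.673.
z_β = 1.673 − 1.282 = 0.391.
Power = Φ(0.391) = 0.652.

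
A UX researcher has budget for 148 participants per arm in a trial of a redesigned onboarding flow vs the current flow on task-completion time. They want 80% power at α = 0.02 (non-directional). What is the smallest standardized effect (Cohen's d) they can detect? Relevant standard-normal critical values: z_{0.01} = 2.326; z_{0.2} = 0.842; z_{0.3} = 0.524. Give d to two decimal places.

For two independent groups of n = 148 each: d_min = (z_{α/2} + z_β)·√(2/n).
z-sum = 2.326 + 0.842 = 3.168.
d_min = 3.168 × √(2/148) = 3.168 × 0.1162 = 0.368.

d_min ≈ 0.37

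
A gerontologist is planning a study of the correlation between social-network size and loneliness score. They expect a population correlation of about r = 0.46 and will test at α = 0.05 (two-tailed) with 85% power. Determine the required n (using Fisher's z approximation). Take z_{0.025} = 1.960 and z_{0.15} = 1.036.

Fisher's z: C = ½·ln((1+r)/(1−r)) = ½·ln(2.7037) = 0.4973.
n = ((z_{α/2} + z_β)/C)² + 3.
(1.960 + 1.036) / 0.4973 = 2.996 / 0.4973 = 6.025.
n = 6.025² + 3 = 36.29 + 3 = 39.3.
Round up.

n = 40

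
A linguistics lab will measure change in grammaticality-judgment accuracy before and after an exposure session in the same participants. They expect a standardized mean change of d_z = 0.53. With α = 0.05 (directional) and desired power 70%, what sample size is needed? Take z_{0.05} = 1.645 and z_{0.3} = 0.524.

n = 17 pairs

For a paired (one-sample on differences) test: n = ((z_{α} + z_β) / d)².
z_{α} + z_β = 1.645 + 0.524 = 2.169.
n = (2.169 / 0.53)² = 4.092² = 16.75.
Round up.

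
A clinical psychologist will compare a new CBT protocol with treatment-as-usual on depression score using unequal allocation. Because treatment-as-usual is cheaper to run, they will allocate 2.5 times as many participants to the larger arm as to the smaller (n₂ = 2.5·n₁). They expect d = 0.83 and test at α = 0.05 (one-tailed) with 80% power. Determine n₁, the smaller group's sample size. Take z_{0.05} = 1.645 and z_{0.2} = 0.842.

n₁ = 13

With allocation ratio k = n₂/n₁ = 2.5, Var(x̄₁−x̄₂) = σ²(1/n₁ + 1/(k·n₁)) = σ²·(k+1)/(k·n₁).
So n₁ = (1 + 1/k)·((z_{α} + z_β)/d)² = 1.400 × (2.487/0.83)².
n₁ = 1.400 × 8.98 = 12.6.
Round up: n₁ = 13, giving n₂ = ⌈2.5 × 13⌉ = ⌈32.5⌉ = 33.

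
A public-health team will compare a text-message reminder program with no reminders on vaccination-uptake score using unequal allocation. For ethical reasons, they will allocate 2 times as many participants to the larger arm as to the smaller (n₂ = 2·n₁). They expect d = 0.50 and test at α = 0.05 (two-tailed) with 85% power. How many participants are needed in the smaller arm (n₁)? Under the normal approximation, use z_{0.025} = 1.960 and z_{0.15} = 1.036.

With allocation ratio k = n₂/n₁ = 2, Var(x̄₁−x̄₂) = σ²(1/n₁ + 1/(k·n₁)) = σ²·(k+1)/(k·n₁).
So n₁ = (1 + 1/k)·((z_{α/2} + z_β)/d)² = 1.500 × (2.996/0.50)².
n₁ = 1.500 × 35.90 = 53.9.
Round up: n₁ = 54, giving n₂ = 2 × 54 = 108.

n₁ = 54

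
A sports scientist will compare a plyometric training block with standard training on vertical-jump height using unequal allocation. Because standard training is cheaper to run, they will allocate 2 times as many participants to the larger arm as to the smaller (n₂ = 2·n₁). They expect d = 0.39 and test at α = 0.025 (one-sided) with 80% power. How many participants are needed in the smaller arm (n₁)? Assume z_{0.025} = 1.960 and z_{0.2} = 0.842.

n₁ = 78

With allocation ratio k = n₂/n₁ = 2, Var(x̄₁−x̄₂) = σ²(1/n₁ + 1/(k·n₁)) = σ²·(k+1)/(k·n₁).
So n₁ = (1 + 1/k)·((z_{α} + z_β)/d)² = 1.500 × (2.802/0.39)².
n₁ = 1.500 × 51.62 = 77.4.
Round up: n₁ = 78, giving n₂ = 2 × 78 = 156.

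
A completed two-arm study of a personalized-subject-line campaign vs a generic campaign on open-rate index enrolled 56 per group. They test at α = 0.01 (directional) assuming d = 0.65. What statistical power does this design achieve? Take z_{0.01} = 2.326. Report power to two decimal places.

power ≈ 0.87

For two equal groups, power = Φ(d·√(n/2) − z_{α}).
d·√(n/2) = 0.65 × √(56/2) = 0.65 × 5.292 = 3.439.
z_β = 3.439 − 2.326 = 1.113.
Power = Φ(1.113) = 0.867.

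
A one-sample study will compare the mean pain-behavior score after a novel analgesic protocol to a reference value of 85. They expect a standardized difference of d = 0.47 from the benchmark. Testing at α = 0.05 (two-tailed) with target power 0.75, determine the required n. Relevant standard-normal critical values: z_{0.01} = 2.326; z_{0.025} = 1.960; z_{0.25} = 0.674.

n = 32

For a one-sample test: n = ((z_{α/2} + z_β) / d)².
z_{α/2} + z_β = 1.960 + 0.674 = 2.634.
n = (2.634 / 0.47)² = 5.604² = 31.41.
Round up.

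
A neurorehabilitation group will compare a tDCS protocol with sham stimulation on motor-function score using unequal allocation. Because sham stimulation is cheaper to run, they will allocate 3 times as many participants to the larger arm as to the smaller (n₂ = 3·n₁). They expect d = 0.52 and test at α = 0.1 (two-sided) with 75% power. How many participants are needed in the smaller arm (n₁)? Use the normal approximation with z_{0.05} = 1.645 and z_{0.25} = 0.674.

n₁ = 27

With allocation ratio k = n₂/n₁ = 3, Var(x̄₁−x̄₂) = σ²(1/n₁ + 1/(k·n₁)) = σ²·(k+1)/(k·n₁).
So n₁ = (1 + 1/k)·((z_{α/2} + z_β)/d)² = 1.333 × (2.319/0.52)².
n₁ = 1.333 × 19.89 = 26.5.
Round up: n₁ = 27, giving n₂ = 3 × 27 = 81.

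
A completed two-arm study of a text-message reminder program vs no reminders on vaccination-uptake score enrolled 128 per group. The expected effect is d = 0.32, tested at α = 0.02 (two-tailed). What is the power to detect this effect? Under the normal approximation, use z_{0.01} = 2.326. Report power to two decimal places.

For two equal groups, power = Φ(d·√(n/2) − z_{α/2}).
d·√(n/2) = 0.32 × √(128/2) = 0.32 × 8.000 = 2.560.
z_β = 2.560 − 2.326 = 0.234.
Power = Φ(0.234) = 0.593.

power ≈ 0.59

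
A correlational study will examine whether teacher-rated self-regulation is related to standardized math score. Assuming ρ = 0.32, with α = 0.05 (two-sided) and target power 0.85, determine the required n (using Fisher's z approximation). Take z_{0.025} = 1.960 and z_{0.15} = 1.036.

Fisher's z: C = ½·ln((1+r)/(1−r)) = ½·ln(1.9412) = 0.3316.
n = ((z_{α/2} + z_β)/C)² + 3.
(1.960 + 1.036) / 0.3316 = 2.996 / 0.3316 = 9.035.
n = 9.035² + 3 = 81.63 + 3 = 84.6.
Round up.

n = 85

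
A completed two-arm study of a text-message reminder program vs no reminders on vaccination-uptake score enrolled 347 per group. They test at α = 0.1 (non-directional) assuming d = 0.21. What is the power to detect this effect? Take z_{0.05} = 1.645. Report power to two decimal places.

For two equal groups, power = Φ(d·√(n/2) − z_{α/2}).
d·√(n/2) = 0.21 × √(347/2) = 0.21 × 13.172 = 2.766.
z_β = 2.766 − 1.645 = 1.121.
Power = Φ(1.121) = 0.869.

power ≈ 0.87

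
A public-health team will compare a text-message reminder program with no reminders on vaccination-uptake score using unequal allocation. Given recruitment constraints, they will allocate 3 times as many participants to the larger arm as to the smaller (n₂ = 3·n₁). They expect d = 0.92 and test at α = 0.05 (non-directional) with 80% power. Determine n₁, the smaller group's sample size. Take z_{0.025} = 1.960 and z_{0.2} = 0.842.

With allocation ratio k = n₂/n₁ = 3, Var(x̄₁−x̄₂) = σ²(1/n₁ + 1/(k·n₁)) = σ²·(k+1)/(k·n₁).
So n₁ = (1 + 1/k)·((z_{α/2} + z_β)/d)² = 1.333 × (2.802/0.92)².
n₁ = 1.333 × 9.28 = 12.4.
Round up: n₁ = 13, giving n₂ = 3 × 13 = 39.

n₁ = 13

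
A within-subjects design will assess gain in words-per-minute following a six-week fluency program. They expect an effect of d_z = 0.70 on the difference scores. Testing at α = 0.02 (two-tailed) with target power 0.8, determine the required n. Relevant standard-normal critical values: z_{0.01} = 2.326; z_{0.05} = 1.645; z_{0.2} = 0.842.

n = 21 pairs

For a paired (one-sample on differences) test: n = ((z_{α/2} + z_β) / d)².
z_{α/2} + z_β = 2.326 + 0.842 = 3.168.
n = (3.168 / 0.70)² = 4.526² = 20.48.
Round up.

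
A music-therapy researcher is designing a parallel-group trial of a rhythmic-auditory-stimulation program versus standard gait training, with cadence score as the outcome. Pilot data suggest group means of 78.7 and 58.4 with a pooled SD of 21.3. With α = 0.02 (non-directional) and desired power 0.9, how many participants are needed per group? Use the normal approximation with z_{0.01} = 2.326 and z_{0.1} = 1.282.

Cohen's d = |M₁ − M₂| / SD_pooled = |78.7 − 58.4| / 21.3 = 20.3 / 21.3 = 0.953.
For two independent groups with equal n: n = 2·((z_{α/2} + z_β) / d)².
z_{α/2} + z_β = 2.326 + 1.282 = 3.608.
n = 2 × (3.608 / 0.953)² = 2 × 3.786² = 2 × 14.33 = 28.7.
Round up to the next whole participant.

n = 29 per group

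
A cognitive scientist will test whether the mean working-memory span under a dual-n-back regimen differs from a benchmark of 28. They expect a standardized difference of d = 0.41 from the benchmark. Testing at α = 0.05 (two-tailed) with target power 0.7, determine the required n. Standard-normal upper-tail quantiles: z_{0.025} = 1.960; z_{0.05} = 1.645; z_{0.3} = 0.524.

n = 37

For a one-sample test: n = ((z_{α/2} + z_β) / d)².
z_{α/2} + z_β = 1.960 + 0.524 = 2.484.
n = (2.484 / 0.41)² = 6.059² = 36.71.
Round up.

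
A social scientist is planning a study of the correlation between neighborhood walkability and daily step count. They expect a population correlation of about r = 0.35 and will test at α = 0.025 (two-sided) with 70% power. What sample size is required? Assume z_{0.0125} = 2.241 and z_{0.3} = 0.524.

n = 61

Fisher's z: C = ½·ln((1+r)/(1−r)) = ½·ln(2.0769) = 0.3654.
n = ((z_{α/2} + z_β)/C)² + 3.
(2.241 + 0.524) / 0.3654 = 2.765 / 0.3654 = 7.567.
n = 7.567² + 3 = 57.26 + 3 = 60.3.
Round up.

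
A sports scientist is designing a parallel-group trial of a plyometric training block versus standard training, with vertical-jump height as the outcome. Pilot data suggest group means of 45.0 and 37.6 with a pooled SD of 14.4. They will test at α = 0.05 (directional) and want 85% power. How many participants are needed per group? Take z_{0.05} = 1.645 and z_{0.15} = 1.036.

n = 55 per group

Cohen's d = |M₁ − M₂| / SD_pooled = |45.0 − 37.6| / 14.4 = 7.4 / 14.4 = 0.514.
For two independent groups with equal n: n = 2·((z_{α} + z_β) / d)².
z_{α} + z_β = 1.645 + 1.036 = 2.681.
n = 2 × (2.681 / 0.514)² = 2 × 5.216² = 2 × 27.21 = 54.4.
Round up to the next whole participant.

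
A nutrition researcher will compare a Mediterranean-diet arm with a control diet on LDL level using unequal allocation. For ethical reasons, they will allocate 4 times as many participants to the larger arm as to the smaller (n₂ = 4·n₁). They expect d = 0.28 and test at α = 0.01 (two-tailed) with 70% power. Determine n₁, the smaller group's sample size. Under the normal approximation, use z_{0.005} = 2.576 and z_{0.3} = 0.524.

With allocation ratio k = n₂/n₁ = 4, Var(x̄₁−x̄₂) = σ²(1/n₁ + 1/(k·n₁)) = σ²·(k+1)/(k·n₁).
So n₁ = (1 + 1/k)·((z_{α/2} + z_β)/d)² = 1.250 × (3.100/0.28)².
n₁ = 1.250 × 122.58 = 153.2.
Round up: n₁ = 154, giving n₂ = 4 × 154 = 616.

n₁ = 154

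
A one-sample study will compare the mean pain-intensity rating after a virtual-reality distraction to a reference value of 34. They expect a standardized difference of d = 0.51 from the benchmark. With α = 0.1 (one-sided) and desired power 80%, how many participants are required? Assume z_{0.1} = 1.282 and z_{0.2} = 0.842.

n = 18

For a one-sample test: n = ((z_{α} + z_β) / d)².
z_{α} + z_β = 1.282 + 0.842 = 2.124.
n = (2.124 / 0.51)² = 4.165² = 17.34.
Round up.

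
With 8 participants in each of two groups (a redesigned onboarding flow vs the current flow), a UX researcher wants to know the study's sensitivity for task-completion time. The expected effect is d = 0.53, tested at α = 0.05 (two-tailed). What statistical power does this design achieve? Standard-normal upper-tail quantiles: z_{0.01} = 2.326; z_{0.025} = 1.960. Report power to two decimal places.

power ≈ 0.18

For two equal groups, power = Φ(d·√(n/2) − z_{α/2}).
d·√(n/2) = 0.53 × √(8/2) = 0.53 × 2.000 = 1.060.
z_β = 1.060 − 1.960 = -0.900.
Power = Φ(-0.900) = 0.184.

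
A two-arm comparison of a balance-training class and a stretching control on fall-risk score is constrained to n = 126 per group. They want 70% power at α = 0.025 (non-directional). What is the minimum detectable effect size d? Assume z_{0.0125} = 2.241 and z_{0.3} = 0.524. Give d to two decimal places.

d_min ≈ 0.35

For two independent groups of n = 126 each: d_min = (z_{α/2} + z_β)·√(2/n).
z-sum = 2.241 + 0.524 = 2.765.
d_min = 2.765 × √(2/126) = 2.765 × 0.1260 = 0.348.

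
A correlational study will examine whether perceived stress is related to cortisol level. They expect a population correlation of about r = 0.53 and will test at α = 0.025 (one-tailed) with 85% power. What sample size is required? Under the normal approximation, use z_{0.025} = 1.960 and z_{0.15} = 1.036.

Fisher's z: C = ½·ln((1+r)/(1−r)) = ½·ln(3.2553) = 0.5901.
n = ((z_{α} + z_β)/C)² + 3.
(1.960 + 1.036) / 0.5901 = 2.996 / 0.5901 = 5.077.
n = 5.077² + 3 = 25.78 + 3 = 28.8.
Round up.

n = 29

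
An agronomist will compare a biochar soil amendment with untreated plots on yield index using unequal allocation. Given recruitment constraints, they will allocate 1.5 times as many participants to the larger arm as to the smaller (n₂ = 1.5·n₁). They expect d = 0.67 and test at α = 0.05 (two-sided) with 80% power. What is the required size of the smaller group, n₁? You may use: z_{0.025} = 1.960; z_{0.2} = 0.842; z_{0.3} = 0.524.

n₁ = 30

With allocation ratio k = n₂/n₁ = 1.5, Var(x̄₁−x̄₂) = σ²(1/n₁ + 1/(k·n₁)) = σ²·(k+1)/(k·n₁).
So n₁ = (1 + 1/k)·((z_{α/2} + z_β)/d)² = 1.667 × (2.802/0.67)².
n₁ = 1.667 × 17.49 = 29.1.
Round up: n₁ = 30, giving n₂ = 1.5 × 30 = 45.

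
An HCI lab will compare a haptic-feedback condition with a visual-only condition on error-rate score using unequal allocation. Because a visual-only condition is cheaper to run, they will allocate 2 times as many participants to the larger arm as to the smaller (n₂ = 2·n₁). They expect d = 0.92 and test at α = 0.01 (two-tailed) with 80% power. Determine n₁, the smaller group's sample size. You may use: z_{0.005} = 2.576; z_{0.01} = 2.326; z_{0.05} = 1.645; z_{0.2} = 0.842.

With allocation ratio k = n₂/n₁ = 2, Var(x̄₁−x̄₂) = σ²(1/n₁ + 1/(k·n₁)) = σ²·(k+1)/(k·n₁).
So n₁ = (1 + 1/k)·((z_{α/2} + z_β)/d)² = 1.500 × (3.418/0.92)².
n₁ = 1.500 × 13.80 = 20.7.
Round up: n₁ = 21, giving n₂ = 2 × 21 = 42.

n₁ = 21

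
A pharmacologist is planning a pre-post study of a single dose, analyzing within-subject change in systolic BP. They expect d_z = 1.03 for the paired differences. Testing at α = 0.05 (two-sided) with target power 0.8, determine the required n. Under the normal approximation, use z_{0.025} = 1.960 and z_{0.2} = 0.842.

n = 8 pairs

For a paired (one-sample on differences) test: n = ((z_{α/2} + z_β) / d)².
z_{α/2} + z_β = 1.960 + 0.842 = 2.802.
n = (2.802 / 1.03)² = 2.720² = 7.40.
Round up.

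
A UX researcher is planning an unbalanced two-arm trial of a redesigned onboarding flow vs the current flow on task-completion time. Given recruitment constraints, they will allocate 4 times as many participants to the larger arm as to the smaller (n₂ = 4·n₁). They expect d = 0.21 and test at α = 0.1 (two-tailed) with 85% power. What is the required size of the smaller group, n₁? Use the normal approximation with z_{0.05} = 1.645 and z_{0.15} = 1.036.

With allocation ratio k = n₂/n₁ = 4, Var(x̄₁−x̄₂) = σ²(1/n₁ + 1/(k·n₁)) = σ²·(k+1)/(k·n₁).
So n₁ = (1 + 1/k)·((z_{α/2} + z_β)/d)² = 1.250 × (2.681/0.21)².
n₁ = 1.250 × 162.99 = 203.7.
Round up: n₁ = 204, giving n₂ = 4 × 204 = 816.

n₁ = 204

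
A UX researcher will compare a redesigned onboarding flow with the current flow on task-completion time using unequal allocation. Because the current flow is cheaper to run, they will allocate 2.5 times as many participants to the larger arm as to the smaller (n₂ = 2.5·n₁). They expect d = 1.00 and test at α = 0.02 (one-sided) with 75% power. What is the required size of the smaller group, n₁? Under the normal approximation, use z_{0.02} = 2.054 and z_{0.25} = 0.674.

With allocation ratio k = n₂/n₁ = 2.5, Var(x̄₁−x̄₂) = σ²(1/n₁ + 1/(k·n₁)) = σ²·(k+1)/(k·n₁).
So n₁ = (1 + 1/k)·((z_{α} + z_β)/d)² = 1.400 × (2.728/1.00)².
n₁ = 1.400 × 7.44 = 10.4.
Round up: n₁ = 11, giving n₂ = ⌈2.5 × 11⌉ = ⌈27.5⌉ = 28.

n₁ = 11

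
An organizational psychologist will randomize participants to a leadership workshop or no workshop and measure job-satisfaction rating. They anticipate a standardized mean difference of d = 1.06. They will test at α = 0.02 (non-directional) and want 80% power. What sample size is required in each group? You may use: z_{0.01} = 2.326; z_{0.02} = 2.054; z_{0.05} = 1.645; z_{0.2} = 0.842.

n = 18 per group

For two independent groups with equal n: n = 2·((z_{α/2} + z_β) / d)².
z_{α/2} + z_β = 2.326 + 0.842 = 3.168.
n = 2 × (3.168 / 1.06)² = 2 × 2.989² = 2 × 8.93 = 17.9.
Round up to the next whole participant.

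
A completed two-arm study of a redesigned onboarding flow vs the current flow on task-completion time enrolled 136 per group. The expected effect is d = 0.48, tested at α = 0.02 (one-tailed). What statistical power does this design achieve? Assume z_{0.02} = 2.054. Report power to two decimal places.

power ≈ 0.97

For two equal groups, power = Φ(d·√(n/2) − z_{α}).
d·√(n/2) = 0.48 × √(136/2) = 0.48 × 8.246 = 3.958.
z_β = 3.958 − 2.054 = 1.904.
Power = Φ(1.904) = 0.972.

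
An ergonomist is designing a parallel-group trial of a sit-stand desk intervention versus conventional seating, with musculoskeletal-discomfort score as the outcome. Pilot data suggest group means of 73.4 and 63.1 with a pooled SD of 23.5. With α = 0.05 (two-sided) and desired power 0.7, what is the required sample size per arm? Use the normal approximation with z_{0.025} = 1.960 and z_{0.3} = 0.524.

n = 65 per group

Cohen's d = |M₁ − M₂| / SD_pooled = |73.4 − 63.1| / 23.5 = 10.3 / 23.5 = 0.438.
For two independent groups with equal n: n = 2·((z_{α/2} + z_β) / d)².
z_{α/2} + z_β = 1.960 + 0.524 = 2.484.
n = 2 × (2.484 / 0.438)² = 2 × 5.671² = 2 × 32.16 = 64.3.
Round up to the next whole participant.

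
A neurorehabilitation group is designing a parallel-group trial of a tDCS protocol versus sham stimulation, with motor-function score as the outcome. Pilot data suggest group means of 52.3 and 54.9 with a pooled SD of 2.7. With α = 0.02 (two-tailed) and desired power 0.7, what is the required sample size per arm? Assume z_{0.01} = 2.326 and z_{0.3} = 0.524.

Cohen's d = |M₁ − M₂| / SD_pooled = |52.3 − 54.9| / 2.7 = 2.6 / 2.7 = 0.963.
For two independent groups with equal n: n = 2·((z_{α/2} + z_β) / d)².
z_{α/2} + z_β = 2.326 + 0.524 = 2.850.
n = 2 × (2.850 / 0.963)² = 2 × 2.960² = 2 × 8.76 = 17.5.
Round up to the next whole participant.

n = 18 per group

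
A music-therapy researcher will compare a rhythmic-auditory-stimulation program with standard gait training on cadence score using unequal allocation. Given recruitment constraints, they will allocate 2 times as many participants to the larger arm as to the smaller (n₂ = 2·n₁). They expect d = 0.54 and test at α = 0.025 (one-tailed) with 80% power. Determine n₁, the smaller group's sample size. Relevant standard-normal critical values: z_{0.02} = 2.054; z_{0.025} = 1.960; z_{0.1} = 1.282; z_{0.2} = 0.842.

n₁ = 41

With allocation ratio k = n₂/n₁ = 2, Var(x̄₁−x̄₂) = σ²(1/n₁ + 1/(k·n₁)) = σ²·(k+1)/(k·n₁).
So n₁ = (1 + 1/k)·((z_{α} + z_β)/d)² = 1.500 × (2.802/0.54)².
n₁ = 1.500 × 26.92 = 40.4.
Round up: n₁ = 41, giving n₂ = 2 × 41 = 82.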